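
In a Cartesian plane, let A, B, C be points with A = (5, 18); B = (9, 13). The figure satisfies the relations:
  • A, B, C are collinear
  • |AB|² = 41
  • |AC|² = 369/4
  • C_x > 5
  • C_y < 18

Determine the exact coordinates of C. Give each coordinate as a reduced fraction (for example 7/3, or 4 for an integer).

C = (11, 21/2)

1. C_x = 11  [[A, B, C are collinear ⇒ 5x+4y-97=0] ∩ [|C−(5, 18)|²=369/4]]
2. C_y = 21/2  [[A, B, C are collinear ⇒ 5x+4y-97=0] ∩ [|C−(5, 18)|²=369/4]]
   so C = (11, 21/2)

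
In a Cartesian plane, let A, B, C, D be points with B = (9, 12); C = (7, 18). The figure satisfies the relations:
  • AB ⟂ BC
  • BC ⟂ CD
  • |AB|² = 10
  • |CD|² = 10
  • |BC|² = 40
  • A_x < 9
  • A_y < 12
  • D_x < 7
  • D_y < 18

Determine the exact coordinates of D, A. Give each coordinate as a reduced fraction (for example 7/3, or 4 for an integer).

D = (4, 17)
A = (6, 11)

1. D_x = 4  [[BC ⟂ CD ⇒ -2x+6y-94=0] ∩ [|D−(7, 18)|²=10]]
2. D_y = 17  [[BC ⟂ CD ⇒ -2x+6y-94=0] ∩ [|D−(7, 18)|²=10]]
   so D = (4, 17)
3. A_x = 6  [[AB ⟂ BC ⇒ 2x-6y+54=0] ∩ [|A−(9, 12)|²=10]]
4. A_y = 11  [[AB ⟂ BC ⇒ 2x-6y+54=0] ∩ [|A−(9, 12)|²=10]]
   so A = (6, 11)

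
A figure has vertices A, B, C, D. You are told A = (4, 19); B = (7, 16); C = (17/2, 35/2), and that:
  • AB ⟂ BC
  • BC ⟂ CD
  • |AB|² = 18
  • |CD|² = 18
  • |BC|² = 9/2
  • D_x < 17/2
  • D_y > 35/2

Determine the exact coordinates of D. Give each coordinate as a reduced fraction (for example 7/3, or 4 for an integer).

D = (11/2, 41/2)

1. D_x = 11/2  [[BC ⟂ CD ⇒ 3/2x+3/2y-39=0] ∩ [|D−(17/2, 35/2)|²=18]]
2. D_y = 41/2  [[BC ⟂ CD ⇒ 3/2x+3/2y-39=0] ∩ [|D−(17/2, 35/2)|²=18]]
   so D = (11/2, 41/2)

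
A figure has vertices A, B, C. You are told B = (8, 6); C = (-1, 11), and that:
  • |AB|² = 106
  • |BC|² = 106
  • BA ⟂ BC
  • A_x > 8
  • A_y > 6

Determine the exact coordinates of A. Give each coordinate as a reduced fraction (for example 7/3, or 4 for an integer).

A = (13, 15)

1. A_x = 13  [[BA ⟂ BC ⇒ -9x+5y+42=0] ∩ [|A−(8, 6)|²=106]]
2. A_y = 15  [[BA ⟂ BC ⇒ -9x+5y+42=0] ∩ [|A−(8, 6)|²=106]]
   so A = (13, 15)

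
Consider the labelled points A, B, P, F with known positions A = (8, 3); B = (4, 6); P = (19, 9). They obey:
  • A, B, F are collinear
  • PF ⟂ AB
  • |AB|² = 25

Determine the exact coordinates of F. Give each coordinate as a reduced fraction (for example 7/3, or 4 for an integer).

1. F_x = 304/25  [[A, B, F are collinear ⇒ -3x-4y+36=0] ∩ [PF ⟂ AB ⇒ -4x+3y+49=0]]
2. F_y = -3/25  [[A, B, F are collinear ⇒ -3x-4y+36=0] ∩ [PF ⟂ AB ⇒ -4x+3y+49=0]]
   so F = (304/25, -3/25)

F = (304/25, -3/25)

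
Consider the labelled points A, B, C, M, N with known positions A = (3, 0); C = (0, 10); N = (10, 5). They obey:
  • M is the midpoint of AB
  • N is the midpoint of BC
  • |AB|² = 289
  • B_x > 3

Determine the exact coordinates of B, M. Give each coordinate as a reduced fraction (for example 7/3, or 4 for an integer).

B = (20, 0)
M = (23/2, 0)

1. B_x = 20  [B = 2·N−C = 2·(10, 5)−(0, 10)]
2. B_y = 0  [B = 2·N−C = 2·(10, 5)−(0, 10)]
   so B = (20, 0)
3. M_x = 23/2  [2·M = A+B = (3, 0)+(20, 0)]
4. M_y = 0  [2·M = A+B = (3, 0)+(20, 0)]
   so M = (23/2, 0)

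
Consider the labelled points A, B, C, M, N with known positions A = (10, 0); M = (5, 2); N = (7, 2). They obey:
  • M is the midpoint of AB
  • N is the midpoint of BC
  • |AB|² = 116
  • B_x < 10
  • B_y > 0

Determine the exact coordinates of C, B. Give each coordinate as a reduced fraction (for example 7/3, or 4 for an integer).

1. B_x = 0  [B = 2·M−A = 2·(5, 2)−(10, 0)]
2. B_y = 4  [B = 2·M−A = 2·(5, 2)−(10, 0)]
   so B = (0, 4)
3. C_x = 14  [C = 2·N−B = 2·(7, 2)−(0, 4)]
4. C_y = 0  [C = 2·N−B = 2·(7, 2)−(0, 4)]
   so C = (14, 0)

C = (14, 0)
B = (0, 4)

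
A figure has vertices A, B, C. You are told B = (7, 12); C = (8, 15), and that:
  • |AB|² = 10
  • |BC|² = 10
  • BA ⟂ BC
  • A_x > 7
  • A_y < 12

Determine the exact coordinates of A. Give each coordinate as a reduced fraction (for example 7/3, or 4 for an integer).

1. A_x = 10  [[BA ⟂ BC ⇒ 1x+3y-43=0] ∩ [|A−(7, 12)|²=10]]
2. A_y = 11  [[BA ⟂ BC ⇒ 1x+3y-43=0] ∩ [|A−(7, 12)|²=10]]
   so A = (10, 11)

A = (10, 11)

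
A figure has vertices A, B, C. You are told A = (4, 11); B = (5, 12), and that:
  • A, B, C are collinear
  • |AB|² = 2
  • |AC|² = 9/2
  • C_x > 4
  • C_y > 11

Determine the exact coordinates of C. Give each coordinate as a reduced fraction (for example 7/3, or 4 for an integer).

C = (11/2, 25/2)

1. C_x = 11/2  [[A, B, C are collinear ⇒ -1x+1y-7=0] ∩ [|C−(4, 11)|²=9/2]]
2. C_y = 25/2  [[A, B, C are collinear ⇒ -1x+1y-7=0] ∩ [|C−(4, 11)|²=9/2]]
   so C = (11/2, 25/2)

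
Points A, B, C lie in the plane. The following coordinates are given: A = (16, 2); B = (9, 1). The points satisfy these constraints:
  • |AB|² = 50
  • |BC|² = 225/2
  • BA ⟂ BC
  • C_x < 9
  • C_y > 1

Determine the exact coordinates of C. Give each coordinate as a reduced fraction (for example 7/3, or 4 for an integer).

1. C_x = 15/2  [[BA ⟂ BC ⇒ 7x+1y-64=0] ∩ [|C−(9, 1)|²=225/2]]
2. C_y = 23/2  [[BA ⟂ BC ⇒ 7x+1y-64=0] ∩ [|C−(9, 1)|²=225/2]]
   so C = (15/2, 23/2)

C = (15/2, 23/2)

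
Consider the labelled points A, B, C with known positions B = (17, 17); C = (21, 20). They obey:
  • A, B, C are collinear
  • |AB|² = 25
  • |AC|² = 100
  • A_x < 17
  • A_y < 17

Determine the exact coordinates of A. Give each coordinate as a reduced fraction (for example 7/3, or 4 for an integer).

A = (13, 14)

1. A_x = 13  [[A, B, C are collinear ⇒ -3x+4y-17=0] ∩ [|A−(17, 17)|²=25]]
2. A_y = 14  [[A, B, C are collinear ⇒ -3x+4y-17=0] ∩ [|A−(17, 17)|²=25]]
   so A = (13, 14)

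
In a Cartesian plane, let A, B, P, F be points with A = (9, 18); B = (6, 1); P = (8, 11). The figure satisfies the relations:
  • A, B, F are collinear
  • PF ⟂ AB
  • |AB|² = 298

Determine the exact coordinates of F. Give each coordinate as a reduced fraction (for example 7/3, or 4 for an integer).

1. F_x = 1158/149  [[A, B, F are collinear ⇒ 17x-3y-99=0] ∩ [PF ⟂ AB ⇒ -3x-17y+211=0]]
2. F_y = 1645/149  [[A, B, F are collinear ⇒ 17x-3y-99=0] ∩ [PF ⟂ AB ⇒ -3x-17y+211=0]]
   so F = (1158/149, 1645/149)

F = (1158/149, 1645/149)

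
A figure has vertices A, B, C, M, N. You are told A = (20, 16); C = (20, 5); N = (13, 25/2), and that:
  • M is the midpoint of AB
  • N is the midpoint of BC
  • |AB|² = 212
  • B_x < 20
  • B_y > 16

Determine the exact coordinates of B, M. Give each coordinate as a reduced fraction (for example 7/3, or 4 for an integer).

B = (6, 20)
M = (13, 18)

1. B_x = 6  [B = 2·N−C = 2·(13, 25/2)−(20, 5)]
2. B_y = 20  [B = 2·N−C = 2·(13, 25/2)−(20, 5)]
   so B = (6, 20)
3. M_x = 13  [2·M = A+B = (20, 16)+(6, 20)]
4. M_y = 18  [2·M = A+B = (20, 16)+(6, 20)]
   so M = (13, 18)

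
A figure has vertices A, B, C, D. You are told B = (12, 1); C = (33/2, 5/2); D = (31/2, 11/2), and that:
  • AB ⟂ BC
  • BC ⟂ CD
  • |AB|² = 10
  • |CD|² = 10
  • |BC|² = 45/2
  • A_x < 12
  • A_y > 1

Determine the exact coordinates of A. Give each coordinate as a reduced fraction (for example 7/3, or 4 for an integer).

1. A_x = 11  [[AB ⟂ BC ⇒ -9/2x-3/2y+111/2=0] ∩ [|A−(12, 1)|²=10]]
2. A_y = 4  [[AB ⟂ BC ⇒ -9/2x-3/2y+111/2=0] ∩ [|A−(12, 1)|²=10]]
   so A = (11, 4)

A = (11, 4)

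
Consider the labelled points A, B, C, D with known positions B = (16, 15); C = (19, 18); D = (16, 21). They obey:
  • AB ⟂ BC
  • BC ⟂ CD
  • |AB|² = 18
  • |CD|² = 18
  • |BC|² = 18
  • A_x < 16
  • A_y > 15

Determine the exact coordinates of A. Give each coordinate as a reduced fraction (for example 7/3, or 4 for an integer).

1. A_x = 13  [[AB ⟂ BC ⇒ -3x-3y+93=0] ∩ [|A−(16, 15)|²=18]]
2. A_y = 18  [[AB ⟂ BC ⇒ -3x-3y+93=0] ∩ [|A−(16, 15)|²=18]]
   so A = (13, 18)

A = (13, 18)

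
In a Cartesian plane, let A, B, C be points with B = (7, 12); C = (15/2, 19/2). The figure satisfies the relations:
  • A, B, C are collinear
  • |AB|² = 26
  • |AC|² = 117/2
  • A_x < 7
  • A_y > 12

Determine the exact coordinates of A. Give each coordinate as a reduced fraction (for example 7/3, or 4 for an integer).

1. A_x = 6  [[A, B, C are collinear ⇒ 5/2x+1/2y-47/2=0] ∩ [|A−(7, 12)|²=26]]
2. A_y = 17  [[A, B, C are collinear ⇒ 5/2x+1/2y-47/2=0] ∩ [|A−(7, 12)|²=26]]
   so A = (6, 17)

A = (6, 17)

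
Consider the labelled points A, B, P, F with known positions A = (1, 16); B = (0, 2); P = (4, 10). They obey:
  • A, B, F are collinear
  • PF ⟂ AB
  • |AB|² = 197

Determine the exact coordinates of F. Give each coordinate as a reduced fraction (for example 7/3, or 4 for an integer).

F = (116/197, 2018/197)

1. F_x = 116/197  [[A, B, F are collinear ⇒ 14x-1y+2=0] ∩ [PF ⟂ AB ⇒ -1x-14y+144=0]]
2. F_y = 2018/197  [[A, B, F are collinear ⇒ 14x-1y+2=0] ∩ [PF ⟂ AB ⇒ -1x-14y+144=0]]
   so F = (116/197, 2018/197)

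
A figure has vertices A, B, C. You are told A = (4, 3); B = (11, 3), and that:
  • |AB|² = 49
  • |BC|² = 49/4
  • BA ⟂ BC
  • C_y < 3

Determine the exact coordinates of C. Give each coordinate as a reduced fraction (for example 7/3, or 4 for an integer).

C = (11, -1/2)

1. C_x = 11  [[BA ⟂ BC ⇒ -7x+77=0] ∩ [|C−(11, 3)|²=49/4]]
2. C_y = -1/2  [[BA ⟂ BC ⇒ -7x+77=0] ∩ [|C−(11, 3)|²=49/4]]
   so C = (11, -1/2)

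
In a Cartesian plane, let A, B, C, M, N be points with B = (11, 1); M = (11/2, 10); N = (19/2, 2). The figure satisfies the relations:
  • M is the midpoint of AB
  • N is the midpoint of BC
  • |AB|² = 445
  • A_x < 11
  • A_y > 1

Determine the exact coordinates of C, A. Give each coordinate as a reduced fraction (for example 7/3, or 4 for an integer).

C = (8, 3)
A = (0, 19)

1. A_x = 0  [A = 2·M−B = 2·(11/2, 10)−(11, 1)]
2. A_y = 19  [A = 2·M−B = 2·(11/2, 10)−(11, 1)]
   so A = (0, 19)
3. C_x = 8  [C = 2·N−B = 2·(19/2, 2)−(11, 1)]
4. C_y = 3  [C = 2·N−B = 2·(19/2, 2)−(11, 1)]
   so C = (8, 3)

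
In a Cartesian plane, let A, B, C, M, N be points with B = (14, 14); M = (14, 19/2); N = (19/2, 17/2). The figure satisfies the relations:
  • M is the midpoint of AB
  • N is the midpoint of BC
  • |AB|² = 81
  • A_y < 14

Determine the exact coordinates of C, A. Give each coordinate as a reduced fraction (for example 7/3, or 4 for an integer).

1. A_x = 14  [A = 2·M−B = 2·(14, 19/2)−(14, 14)]
2. A_y = 5  [A = 2·M−B = 2·(14, 19/2)−(14, 14)]
   so A = (14, 5)
3. C_x = 5  [C = 2·N−B = 2·(19/2, 17/2)−(14, 14)]
4. C_y = 3  [C = 2·N−B = 2·(19/2, 17/2)−(14, 14)]
   so C = (5, 3)

C = (5, 3)
A = (14, 5)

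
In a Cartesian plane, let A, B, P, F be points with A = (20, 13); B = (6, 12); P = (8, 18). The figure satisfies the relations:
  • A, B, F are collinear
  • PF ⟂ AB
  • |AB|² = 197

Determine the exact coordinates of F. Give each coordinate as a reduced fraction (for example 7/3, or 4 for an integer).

F = (1658/197, 2398/197)

1. F_x = 1658/197  [[A, B, F are collinear ⇒ 1x-14y+162=0] ∩ [PF ⟂ AB ⇒ -14x-1y+130=0]]
2. F_y = 2398/197  [[A, B, F are collinear ⇒ 1x-14y+162=0] ∩ [PF ⟂ AB ⇒ -14x-1y+130=0]]
   so F = (1658/197, 2398/197)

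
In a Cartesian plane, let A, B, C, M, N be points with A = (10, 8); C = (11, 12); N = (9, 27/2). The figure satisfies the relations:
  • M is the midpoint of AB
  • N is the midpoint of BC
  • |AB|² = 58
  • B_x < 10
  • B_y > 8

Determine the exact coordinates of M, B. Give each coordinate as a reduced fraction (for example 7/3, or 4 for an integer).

M = (17/2, 23/2)
B = (7, 15)

1. B_x = 7  [B = 2·N−C = 2·(9, 27/2)−(11, 12)]
2. B_y = 15  [B = 2·N−C = 2·(9, 27/2)−(11, 12)]
   so B = (7, 15)
3. M_x = 17/2  [2·M = A+B = (10, 8)+(7, 15)]
4. M_y = 23/2  [2·M = A+B = (10, 8)+(7, 15)]
   so M = (17/2, 23/2)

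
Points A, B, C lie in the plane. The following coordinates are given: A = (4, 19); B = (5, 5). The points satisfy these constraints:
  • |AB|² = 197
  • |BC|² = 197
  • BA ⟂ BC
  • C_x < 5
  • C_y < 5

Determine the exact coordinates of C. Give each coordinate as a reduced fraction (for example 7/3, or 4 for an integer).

1. C_x = -9  [[BA ⟂ BC ⇒ -1x+14y-65=0] ∩ [|C−(5, 5)|²=197]]
2. C_y = 4  [[BA ⟂ BC ⇒ -1x+14y-65=0] ∩ [|C−(5, 5)|²=197]]
   so C = (-9, 4)

C = (-9, 4)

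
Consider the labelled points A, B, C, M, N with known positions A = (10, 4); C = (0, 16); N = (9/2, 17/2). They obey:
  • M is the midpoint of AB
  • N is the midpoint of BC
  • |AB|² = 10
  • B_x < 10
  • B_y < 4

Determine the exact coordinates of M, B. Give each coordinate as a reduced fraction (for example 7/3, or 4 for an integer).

1. B_x = 9  [B = 2·N−C = 2·(9/2, 17/2)−(0, 16)]
2. B_y = 1  [B = 2·N−C = 2·(9/2, 17/2)−(0, 16)]
   so B = (9, 1)
3. M_x = 19/2  [2·M = A+B = (10, 4)+(9, 1)]
4. M_y = 5/2  [2·M = A+B = (10, 4)+(9, 1)]
   so M = (19/2, 5/2)

M = (19/2, 5/2)
B = (9, 1)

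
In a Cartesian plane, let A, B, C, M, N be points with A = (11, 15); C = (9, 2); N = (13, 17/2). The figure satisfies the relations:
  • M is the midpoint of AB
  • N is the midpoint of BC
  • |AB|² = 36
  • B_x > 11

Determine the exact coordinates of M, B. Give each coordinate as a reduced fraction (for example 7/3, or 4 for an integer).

1. B_x = 17  [B = 2·N−C = 2·(13, 17/2)−(9, 2)]
2. B_y = 15  [B = 2·N−C = 2·(13, 17/2)−(9, 2)]
   so B = (17, 15)
3. M_x = 14  [2·M = A+B = (11, 15)+(17, 15)]
4. M_y = 15  [2·M = A+B = (11, 15)+(17, 15)]
   so M = (14, 15)

M = (14, 15)
B = (17, 15)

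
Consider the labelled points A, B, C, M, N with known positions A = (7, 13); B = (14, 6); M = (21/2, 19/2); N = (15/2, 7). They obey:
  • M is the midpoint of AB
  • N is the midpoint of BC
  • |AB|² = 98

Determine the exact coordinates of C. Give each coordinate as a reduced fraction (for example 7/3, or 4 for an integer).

1. C_x = 1  [C = 2·N−B = 2·(15/2, 7)−(14, 6)]
2. C_y = 8  [C = 2·N−B = 2·(15/2, 7)−(14, 6)]
   so C = (1, 8)

C = (1, 8)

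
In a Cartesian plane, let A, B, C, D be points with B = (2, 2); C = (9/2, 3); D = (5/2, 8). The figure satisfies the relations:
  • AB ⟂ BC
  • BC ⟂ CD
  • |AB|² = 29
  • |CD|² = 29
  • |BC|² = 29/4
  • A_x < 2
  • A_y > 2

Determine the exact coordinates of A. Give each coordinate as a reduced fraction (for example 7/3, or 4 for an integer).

1. A_x = 0  [[AB ⟂ BC ⇒ -5/2x-1y+7=0] ∩ [|A−(2, 2)|²=29]]
2. A_y = 7  [[AB ⟂ BC ⇒ -5/2x-1y+7=0] ∩ [|A−(2, 2)|²=29]]
   so A = (0, 7)

A = (0, 7)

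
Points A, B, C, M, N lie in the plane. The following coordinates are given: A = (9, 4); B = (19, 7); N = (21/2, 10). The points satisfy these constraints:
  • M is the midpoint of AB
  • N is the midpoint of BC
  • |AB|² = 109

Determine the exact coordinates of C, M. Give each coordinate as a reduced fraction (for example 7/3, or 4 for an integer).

1. M_x = 14  [2·M = A+B = (9, 4)+(19, 7)]
2. M_y = 11/2  [2·M = A+B = (9, 4)+(19, 7)]
   so M = (14, 11/2)
3. C_x = 2  [C = 2·N−B = 2·(21/2, 10)−(19, 7)]
4. C_y = 13  [C = 2·N−B = 2·(21/2, 10)−(19, 7)]
   so C = (2, 13)

C = (2, 13)
M = (14, 11/2)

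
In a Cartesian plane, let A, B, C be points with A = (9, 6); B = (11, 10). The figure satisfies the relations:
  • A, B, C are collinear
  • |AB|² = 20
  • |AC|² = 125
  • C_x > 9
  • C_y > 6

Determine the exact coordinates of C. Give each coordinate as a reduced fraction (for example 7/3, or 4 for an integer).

1. C_x = 14  [[A, B, C are collinear ⇒ -4x+2y+24=0] ∩ [|C−(9, 6)|²=125]]
2. C_y = 16  [[A, B, C are collinear ⇒ -4x+2y+24=0] ∩ [|C−(9, 6)|²=125]]
   so C = (14, 16)

C = (14, 16)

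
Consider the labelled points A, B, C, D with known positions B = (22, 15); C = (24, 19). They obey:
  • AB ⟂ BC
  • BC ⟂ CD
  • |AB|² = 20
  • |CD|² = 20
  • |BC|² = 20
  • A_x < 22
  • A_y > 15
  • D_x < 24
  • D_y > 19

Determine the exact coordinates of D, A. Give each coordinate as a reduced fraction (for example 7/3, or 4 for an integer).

1. D_x = 20  [[BC ⟂ CD ⇒ 2x+4y-124=0] ∩ [|D−(24, 19)|²=20]]
2. D_y = 21  [[BC ⟂ CD ⇒ 2x+4y-124=0] ∩ [|D−(24, 19)|²=20]]
   so D = (20, 21)
3. A_x = 18  [[AB ⟂ BC ⇒ -2x-4y+104=0] ∩ [|A−(22, 15)|²=20]]
4. A_y = 17  [[AB ⟂ BC ⇒ -2x-4y+104=0] ∩ [|A−(22, 15)|²=20]]
   so A = (18, 17)

D = (20, 21)
A = (18, 17)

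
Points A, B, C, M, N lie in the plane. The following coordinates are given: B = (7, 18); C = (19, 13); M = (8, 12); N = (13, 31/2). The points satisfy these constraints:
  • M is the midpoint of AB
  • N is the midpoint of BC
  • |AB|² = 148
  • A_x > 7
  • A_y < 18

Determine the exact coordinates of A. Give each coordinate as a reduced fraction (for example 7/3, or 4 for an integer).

1. A_x = 9  [A = 2·M−B = 2·(8, 12)−(7, 18)]
2. A_y = 6  [A = 2·M−B = 2·(8, 12)−(7, 18)]
   so A = (9, 6)

A = (9, 6)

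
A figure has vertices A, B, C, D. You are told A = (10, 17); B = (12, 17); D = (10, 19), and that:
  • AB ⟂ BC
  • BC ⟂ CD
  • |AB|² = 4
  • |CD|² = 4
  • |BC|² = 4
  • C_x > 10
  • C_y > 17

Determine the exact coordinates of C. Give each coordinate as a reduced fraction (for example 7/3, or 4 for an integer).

C = (12, 19)

1. C_x = 12  [[AB ⟂ BC ⇒ 2x-24=0] ∩ [|C−(10, 19)|²=4]]
2. C_y = 19  [[AB ⟂ BC ⇒ 2x-24=0] ∩ [|C−(10, 19)|²=4]]
   so C = (12, 19)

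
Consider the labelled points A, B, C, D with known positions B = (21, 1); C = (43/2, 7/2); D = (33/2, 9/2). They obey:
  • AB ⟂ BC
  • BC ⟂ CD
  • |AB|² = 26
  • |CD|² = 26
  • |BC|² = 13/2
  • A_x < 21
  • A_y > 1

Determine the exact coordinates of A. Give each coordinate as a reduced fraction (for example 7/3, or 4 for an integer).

A = (16, 2)

1. A_x = 16  [[AB ⟂ BC ⇒ -1/2x-5/2y+13=0] ∩ [|A−(21, 1)|²=26]]
2. A_y = 2  [[AB ⟂ BC ⇒ -1/2x-5/2y+13=0] ∩ [|A−(21, 1)|²=26]]
   so A = (16, 2)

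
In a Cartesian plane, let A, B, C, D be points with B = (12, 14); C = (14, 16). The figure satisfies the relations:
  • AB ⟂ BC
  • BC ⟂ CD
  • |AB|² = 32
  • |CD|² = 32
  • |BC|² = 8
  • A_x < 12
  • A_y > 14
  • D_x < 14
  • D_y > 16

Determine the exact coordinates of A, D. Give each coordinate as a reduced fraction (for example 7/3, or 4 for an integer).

A = (8, 18)
D = (10, 20)

1. A_x = 8  [[AB ⟂ BC ⇒ -2x-2y+52=0] ∩ [|A−(12, 14)|²=32]]
2. A_y = 18  [[AB ⟂ BC ⇒ -2x-2y+52=0] ∩ [|A−(12, 14)|²=32]]
   so A = (8, 18)
3. D_x = 10  [[BC ⟂ CD ⇒ 2x+2y-60=0] ∩ [|D−(14, 16)|²=32]]
4. D_y = 20  [[BC ⟂ CD ⇒ 2x+2y-60=0] ∩ [|D−(14, 16)|²=32]]
   so D = (10, 20)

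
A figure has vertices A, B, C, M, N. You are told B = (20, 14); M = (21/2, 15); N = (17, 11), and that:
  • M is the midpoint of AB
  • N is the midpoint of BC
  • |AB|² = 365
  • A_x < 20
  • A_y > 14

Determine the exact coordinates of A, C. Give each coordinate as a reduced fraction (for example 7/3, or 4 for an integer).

1. A_x = 1  [A = 2·M−B = 2·(21/2, 15)−(20, 14)]
2. A_y = 16  [A = 2·M−B = 2·(21/2, 15)−(20, 14)]
   so A = (1, 16)
3. C_x = 14  [C = 2·N−B = 2·(17, 11)−(20, 14)]
4. C_y = 8  [C = 2·N−B = 2·(17, 11)−(20, 14)]
   so C = (14, 8)

A = (1, 16)
C = (14, 8)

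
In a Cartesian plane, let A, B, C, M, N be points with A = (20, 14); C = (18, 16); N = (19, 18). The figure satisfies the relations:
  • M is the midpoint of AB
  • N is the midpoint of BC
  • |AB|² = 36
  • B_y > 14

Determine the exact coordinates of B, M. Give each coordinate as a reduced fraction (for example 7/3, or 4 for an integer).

B = (20, 20)
M = (20, 17)

1. B_x = 20  [B = 2·N−C = 2·(19, 18)−(18, 16)]
2. B_y = 20  [B = 2·N−C = 2·(19, 18)−(18, 16)]
   so B = (20, 20)
3. M_x = 20  [2·M = A+B = (20, 14)+(20, 20)]
4. M_y = 17  [2·M = A+B = (20, 14)+(20, 20)]
   so M = (20, 17)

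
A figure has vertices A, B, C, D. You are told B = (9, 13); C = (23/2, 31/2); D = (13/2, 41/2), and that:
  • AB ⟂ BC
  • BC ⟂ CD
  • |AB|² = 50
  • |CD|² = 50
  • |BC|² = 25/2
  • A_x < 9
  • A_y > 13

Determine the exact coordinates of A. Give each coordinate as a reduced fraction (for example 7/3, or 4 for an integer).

1. A_x = 4  [[AB ⟂ BC ⇒ -5/2x-5/2y+55=0] ∩ [|A−(9, 13)|²=50]]
2. A_y = 18  [[AB ⟂ BC ⇒ -5/2x-5/2y+55=0] ∩ [|A−(9, 13)|²=50]]
   so A = (4, 18)

A = (4, 18)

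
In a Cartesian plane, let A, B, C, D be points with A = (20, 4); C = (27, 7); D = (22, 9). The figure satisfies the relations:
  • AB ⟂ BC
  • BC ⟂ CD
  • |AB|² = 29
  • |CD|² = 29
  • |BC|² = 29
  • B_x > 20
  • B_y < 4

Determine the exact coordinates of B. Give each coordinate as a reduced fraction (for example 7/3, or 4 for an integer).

B = (25, 2)

1. B_x = 25  [[BC ⟂ CD ⇒ 5x-2y-121=0] ∩ [|B−(20, 4)|²=29]]
2. B_y = 2  [[BC ⟂ CD ⇒ 5x-2y-121=0] ∩ [|B−(20, 4)|²=29]]
   so B = (25, 2)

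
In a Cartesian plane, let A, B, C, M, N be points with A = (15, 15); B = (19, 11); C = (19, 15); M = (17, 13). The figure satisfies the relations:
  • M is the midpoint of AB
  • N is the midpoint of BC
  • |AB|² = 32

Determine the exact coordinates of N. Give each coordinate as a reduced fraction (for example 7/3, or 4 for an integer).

1. N_x = 19  [2·N = B+C = (19, 11)+(19, 15)]
2. N_y = 13  [2·N = B+C = (19, 11)+(19, 15)]
   so N = (19, 13)

N = (19, 13)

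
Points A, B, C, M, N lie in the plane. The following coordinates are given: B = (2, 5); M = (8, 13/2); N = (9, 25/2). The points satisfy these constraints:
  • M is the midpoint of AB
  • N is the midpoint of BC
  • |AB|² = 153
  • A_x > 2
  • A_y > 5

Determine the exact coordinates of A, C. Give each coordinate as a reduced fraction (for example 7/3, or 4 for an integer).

A = (14, 8)
C = (16, 20)

1. A_x = 14  [A = 2·M−B = 2·(8, 13/2)−(2, 5)]
2. A_y = 8  [A = 2·M−B = 2·(8, 13/2)−(2, 5)]
   so A = (14, 8)
3. C_x = 16  [C = 2·N−B = 2·(9, 25/2)−(2, 5)]
4. C_y = 20  [C = 2·N−B = 2·(9, 25/2)−(2, 5)]
   so C = (16, 20)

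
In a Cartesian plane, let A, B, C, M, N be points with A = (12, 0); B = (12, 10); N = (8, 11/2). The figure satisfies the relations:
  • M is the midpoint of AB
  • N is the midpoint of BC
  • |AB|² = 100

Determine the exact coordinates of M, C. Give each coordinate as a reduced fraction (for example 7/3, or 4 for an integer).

1. M_x = 12  [2·M = A+B = (12, 0)+(12, 10)]
2. M_y = 5  [2·M = A+B = (12, 0)+(12, 10)]
   so M = (12, 5)
3. C_x = 4  [C = 2·N−B = 2·(8, 11/2)−(12, 10)]
4. C_y = 1  [C = 2·N−B = 2·(8, 11/2)−(12, 10)]
   so C = (4, 1)

M = (12, 5)
C = (4, 1)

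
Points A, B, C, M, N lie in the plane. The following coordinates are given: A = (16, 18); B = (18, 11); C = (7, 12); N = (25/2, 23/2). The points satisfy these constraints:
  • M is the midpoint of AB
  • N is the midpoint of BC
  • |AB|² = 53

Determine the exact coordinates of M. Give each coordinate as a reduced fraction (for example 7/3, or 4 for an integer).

M = (17, 29/2)

1. M_x = 17  [2·M = A+B = (16, 18)+(18, 11)]
2. M_y = 29/2  [2·M = A+B = (16, 18)+(18, 11)]
   so M = (17, 29/2)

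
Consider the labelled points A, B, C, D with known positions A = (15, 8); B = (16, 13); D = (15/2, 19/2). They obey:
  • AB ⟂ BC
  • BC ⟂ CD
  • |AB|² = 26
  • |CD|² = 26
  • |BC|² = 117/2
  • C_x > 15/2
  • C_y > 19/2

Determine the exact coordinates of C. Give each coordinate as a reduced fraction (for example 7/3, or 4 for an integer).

1. C_x = 17/2  [[AB ⟂ BC ⇒ 1x+5y-81=0] ∩ [|C−(15/2, 19/2)|²=26]]
2. C_y = 29/2  [[AB ⟂ BC ⇒ 1x+5y-81=0] ∩ [|C−(15/2, 19/2)|²=26]]
   so C = (17/2, 29/2)

C = (17/2, 29/2)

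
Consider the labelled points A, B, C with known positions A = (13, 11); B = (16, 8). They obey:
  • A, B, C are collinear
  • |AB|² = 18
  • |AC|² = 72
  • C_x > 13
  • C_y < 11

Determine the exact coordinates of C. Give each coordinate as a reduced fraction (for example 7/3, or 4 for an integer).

1. C_x = 19  [[A, B, C are collinear ⇒ 3x+3y-72=0] ∩ [|C−(13, 11)|²=72]]
2. C_y = 5  [[A, B, C are collinear ⇒ 3x+3y-72=0] ∩ [|C−(13, 11)|²=72]]
   so C = (19, 5)

C = (19, 5)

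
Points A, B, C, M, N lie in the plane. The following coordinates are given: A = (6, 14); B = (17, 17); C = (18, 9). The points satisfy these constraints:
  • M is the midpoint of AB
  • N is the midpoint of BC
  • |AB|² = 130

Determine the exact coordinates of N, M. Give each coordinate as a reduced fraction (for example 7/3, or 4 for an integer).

N = (35/2, 13)
M = (23/2, 31/2)

1. M_x = 23/2  [2·M = A+B = (6, 14)+(17, 17)]
2. M_y = 31/2  [2·M = A+B = (6, 14)+(17, 17)]
   so M = (23/2, 31/2)
3. N_x = 35/2  [2·N = B+C = (17, 17)+(18, 9)]
4. N_y = 13  [2·N = B+C = (17, 17)+(18, 9)]
   so N = (35/2, 13)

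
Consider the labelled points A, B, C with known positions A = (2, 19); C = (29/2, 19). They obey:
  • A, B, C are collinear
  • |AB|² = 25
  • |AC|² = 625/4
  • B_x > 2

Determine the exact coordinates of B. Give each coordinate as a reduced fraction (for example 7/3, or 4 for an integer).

1. B_x = 7  [[A, B, C are collinear ⇒ -25/2y+475/2=0] ∩ [|B−(2, 19)|²=25]]
2. B_y = 19  [[A, B, C are collinear ⇒ -25/2y+475/2=0] ∩ [|B−(2, 19)|²=25]]
   so B = (7, 19)

B = (7, 19)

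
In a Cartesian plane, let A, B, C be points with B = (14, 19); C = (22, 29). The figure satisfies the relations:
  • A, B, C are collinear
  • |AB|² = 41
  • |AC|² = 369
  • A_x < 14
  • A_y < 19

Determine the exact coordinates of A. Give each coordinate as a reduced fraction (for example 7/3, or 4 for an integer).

A = (10, 14)

1. A_x = 10  [[A, B, C are collinear ⇒ -10x+8y-12=0] ∩ [|A−(14, 19)|²=41]]
2. A_y = 14  [[A, B, C are collinear ⇒ -10x+8y-12=0] ∩ [|A−(14, 19)|²=41]]
   so A = (10, 14)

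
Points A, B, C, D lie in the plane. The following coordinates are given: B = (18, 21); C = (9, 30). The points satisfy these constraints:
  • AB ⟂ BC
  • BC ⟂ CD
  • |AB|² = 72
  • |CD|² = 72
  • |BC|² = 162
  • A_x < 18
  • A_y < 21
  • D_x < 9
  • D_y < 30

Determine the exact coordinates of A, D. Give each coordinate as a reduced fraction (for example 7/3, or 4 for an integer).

A = (12, 15)
D = (3, 24)

1. A_x = 12  [[AB ⟂ BC ⇒ 9x-9y+27=0] ∩ [|A−(18, 21)|²=72]]
2. A_y = 15  [[AB ⟂ BC ⇒ 9x-9y+27=0] ∩ [|A−(18, 21)|²=72]]
   so A = (12, 15)
3. D_x = 3  [[BC ⟂ CD ⇒ -9x+9y-189=0] ∩ [|D−(9, 30)|²=72]]
4. D_y = 24  [[BC ⟂ CD ⇒ -9x+9y-189=0] ∩ [|D−(9, 30)|²=72]]
   so D = (3, 24)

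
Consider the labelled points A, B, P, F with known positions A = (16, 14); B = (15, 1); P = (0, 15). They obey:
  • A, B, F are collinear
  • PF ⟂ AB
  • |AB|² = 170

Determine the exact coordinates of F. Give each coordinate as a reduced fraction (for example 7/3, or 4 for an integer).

F = (2717/170, 2341/170)

1. F_x = 2717/170  [[A, B, F are collinear ⇒ 13x-1y-194=0] ∩ [PF ⟂ AB ⇒ -1x-13y+195=0]]
2. F_y = 2341/170  [[A, B, F are collinear ⇒ 13x-1y-194=0] ∩ [PF ⟂ AB ⇒ -1x-13y+195=0]]
   so F = (2717/170, 2341/170)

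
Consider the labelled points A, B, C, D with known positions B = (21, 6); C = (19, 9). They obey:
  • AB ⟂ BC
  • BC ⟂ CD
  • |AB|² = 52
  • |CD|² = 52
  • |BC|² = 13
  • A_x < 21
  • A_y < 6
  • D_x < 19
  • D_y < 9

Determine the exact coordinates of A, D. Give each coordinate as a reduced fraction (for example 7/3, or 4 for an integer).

1. A_x = 15  [[AB ⟂ BC ⇒ 2x-3y-24=0] ∩ [|A−(21, 6)|²=52]]
2. A_y = 2  [[AB ⟂ BC ⇒ 2x-3y-24=0] ∩ [|A−(21, 6)|²=52]]
   so A = (15, 2)
3. D_x = 13  [[BC ⟂ CD ⇒ -2x+3y+11=0] ∩ [|D−(19, 9)|²=52]]
4. D_y = 5  [[BC ⟂ CD ⇒ -2x+3y+11=0] ∩ [|D−(19, 9)|²=52]]
   so D = (13, 5)

A = (15, 2)
D = (13, 5)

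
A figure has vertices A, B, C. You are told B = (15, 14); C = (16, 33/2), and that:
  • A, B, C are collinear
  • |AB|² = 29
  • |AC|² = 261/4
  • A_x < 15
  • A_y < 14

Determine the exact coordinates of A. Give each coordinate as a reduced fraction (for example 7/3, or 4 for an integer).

1. A_x = 13  [[A, B, C are collinear ⇒ -5/2x+1y+47/2=0] ∩ [|A−(15, 14)|²=29]]
2. A_y = 9  [[A, B, C are collinear ⇒ -5/2x+1y+47/2=0] ∩ [|A−(15, 14)|²=29]]
   so A = (13, 9)

A = (13, 9)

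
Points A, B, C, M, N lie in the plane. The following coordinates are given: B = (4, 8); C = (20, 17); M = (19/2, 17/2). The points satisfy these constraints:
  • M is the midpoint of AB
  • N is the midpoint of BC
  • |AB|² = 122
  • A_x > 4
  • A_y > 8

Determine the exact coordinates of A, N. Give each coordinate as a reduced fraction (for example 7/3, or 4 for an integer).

1. A_x = 15  [A = 2·M−B = 2·(19/2, 17/2)−(4, 8)]
2. A_y = 9  [A = 2·M−B = 2·(19/2, 17/2)−(4, 8)]
   so A = (15, 9)
3. N_x = 12  [2·N = B+C = (4, 8)+(20, 17)]
4. N_y = 25/2  [2·N = B+C = (4, 8)+(20, 17)]
   so N = (12, 25/2)

A = (15, 9)
N = (12, 25/2)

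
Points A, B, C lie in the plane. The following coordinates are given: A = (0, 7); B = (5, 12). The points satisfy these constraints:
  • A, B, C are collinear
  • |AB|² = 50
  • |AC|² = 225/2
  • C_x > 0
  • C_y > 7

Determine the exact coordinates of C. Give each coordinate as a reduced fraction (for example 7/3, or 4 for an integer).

C = (15/2, 29/2)

1. C_x = 15/2  [[A, B, C are collinear ⇒ -5x+5y-35=0] ∩ [|C−(0, 7)|²=225/2]]
2. C_y = 29/2  [[A, B, C are collinear ⇒ -5x+5y-35=0] ∩ [|C−(0, 7)|²=225/2]]
   so C = (15/2, 29/2)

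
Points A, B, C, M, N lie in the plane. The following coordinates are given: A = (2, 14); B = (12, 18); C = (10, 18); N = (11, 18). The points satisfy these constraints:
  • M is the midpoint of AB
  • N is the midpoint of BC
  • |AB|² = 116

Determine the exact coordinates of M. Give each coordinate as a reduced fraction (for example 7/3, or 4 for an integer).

M = (7, 16)

1. M_x = 7  [2·M = A+B = (2, 14)+(12, 18)]
2. M_y = 16  [2·M = A+B = (2, 14)+(12, 18)]
   so M = (7, 16)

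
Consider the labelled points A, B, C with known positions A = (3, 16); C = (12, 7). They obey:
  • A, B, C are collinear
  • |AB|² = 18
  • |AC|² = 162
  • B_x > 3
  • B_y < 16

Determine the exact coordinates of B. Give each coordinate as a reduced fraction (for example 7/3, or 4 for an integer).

B = (6, 13)

1. B_x = 6  [[A, B, C are collinear ⇒ -9x-9y+171=0] ∩ [|B−(3, 16)|²=18]]
2. B_y = 13  [[A, B, C are collinear ⇒ -9x-9y+171=0] ∩ [|B−(3, 16)|²=18]]
   so B = (6, 13)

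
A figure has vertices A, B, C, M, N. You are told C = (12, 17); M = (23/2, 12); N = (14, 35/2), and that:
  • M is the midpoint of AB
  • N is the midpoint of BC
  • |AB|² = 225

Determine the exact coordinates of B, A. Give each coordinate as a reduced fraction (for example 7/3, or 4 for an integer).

B = (16, 18)
A = (7, 6)

1. B_x = 16  [B = 2·N−C = 2·(14, 35/2)−(12, 17)]
2. B_y = 18  [B = 2·N−C = 2·(14, 35/2)−(12, 17)]
   so B = (16, 18)
3. A_x = 7  [A = 2·M−B = 2·(23/2, 12)−(16, 18)]
4. A_y = 6  [A = 2·M−B = 2·(23/2, 12)−(16, 18)]
   so A = (7, 6)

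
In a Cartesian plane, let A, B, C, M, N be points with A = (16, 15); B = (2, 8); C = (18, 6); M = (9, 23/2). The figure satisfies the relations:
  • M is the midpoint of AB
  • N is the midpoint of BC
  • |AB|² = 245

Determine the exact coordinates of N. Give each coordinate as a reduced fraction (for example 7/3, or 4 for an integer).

N = (10, 7)

1. N_x = 10  [2·N = B+C = (2, 8)+(18, 6)]
2. N_y = 7  [2·N = B+C = (2, 8)+(18, 6)]
   so N = (10, 7)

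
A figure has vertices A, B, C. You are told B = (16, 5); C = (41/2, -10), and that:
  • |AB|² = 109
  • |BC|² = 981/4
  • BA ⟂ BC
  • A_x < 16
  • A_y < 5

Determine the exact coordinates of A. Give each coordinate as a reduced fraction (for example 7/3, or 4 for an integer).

1. A_x = 6  [[BA ⟂ BC ⇒ 9/2x-15y+3=0] ∩ [|A−(16, 5)|²=109]]
2. A_y = 2  [[BA ⟂ BC ⇒ 9/2x-15y+3=0] ∩ [|A−(16, 5)|²=109]]
   so A = (6, 2)

A = (6, 2)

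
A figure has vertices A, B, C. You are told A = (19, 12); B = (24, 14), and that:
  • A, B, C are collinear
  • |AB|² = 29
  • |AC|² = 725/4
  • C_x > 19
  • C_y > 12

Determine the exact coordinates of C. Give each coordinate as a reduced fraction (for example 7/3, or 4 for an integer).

1. C_x = 63/2  [[A, B, C are collinear ⇒ -2x+5y-22=0] ∩ [|C−(19, 12)|²=725/4]]
2. C_y = 17  [[A, B, C are collinear ⇒ -2x+5y-22=0] ∩ [|C−(19, 12)|²=725/4]]
   so C = (63/2, 17)

C = (63/2, 17)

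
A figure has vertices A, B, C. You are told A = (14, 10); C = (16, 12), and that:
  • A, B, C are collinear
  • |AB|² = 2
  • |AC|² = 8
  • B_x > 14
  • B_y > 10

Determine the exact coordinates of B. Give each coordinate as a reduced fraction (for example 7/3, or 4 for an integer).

B = (15, 11)

1. B_x = 15  [[A, B, C are collinear ⇒ 2x-2y-8=0] ∩ [|B−(14, 10)|²=2]]
2. B_y = 11  [[A, B, C are collinear ⇒ 2x-2y-8=0] ∩ [|B−(14, 10)|²=2]]
   so B = (15, 11)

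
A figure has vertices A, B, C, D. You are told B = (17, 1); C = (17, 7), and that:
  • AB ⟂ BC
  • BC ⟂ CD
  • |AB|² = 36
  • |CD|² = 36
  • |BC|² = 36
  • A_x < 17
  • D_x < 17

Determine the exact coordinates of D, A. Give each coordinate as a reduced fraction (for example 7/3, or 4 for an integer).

1. D_x = 11  [[BC ⟂ CD ⇒ 6y-42=0] ∩ [|D−(17, 7)|²=36]]
2. D_y = 7  [[BC ⟂ CD ⇒ 6y-42=0] ∩ [|D−(17, 7)|²=36]]
   so D = (11, 7)
3. A_x = 11  [[AB ⟂ BC ⇒ -6y+6=0] ∩ [|A−(17, 1)|²=36]]
4. A_y = 1  [[AB ⟂ BC ⇒ -6y+6=0] ∩ [|A−(17, 1)|²=36]]
   so A = (11, 1)

D = (11, 7)
A = (11, 1)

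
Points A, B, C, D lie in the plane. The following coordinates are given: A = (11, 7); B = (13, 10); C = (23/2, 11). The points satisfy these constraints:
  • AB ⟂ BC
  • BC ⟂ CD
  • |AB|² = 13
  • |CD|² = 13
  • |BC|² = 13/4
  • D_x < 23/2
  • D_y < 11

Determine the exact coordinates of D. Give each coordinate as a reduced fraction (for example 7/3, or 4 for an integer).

1. D_x = 19/2  [[BC ⟂ CD ⇒ -3/2x+1y+25/4=0] ∩ [|D−(23/2, 11)|²=13]]
2. D_y = 8  [[BC ⟂ CD ⇒ -3/2x+1y+25/4=0] ∩ [|D−(23/2, 11)|²=13]]
   so D = (19/2, 8)

D = (19/2, 8)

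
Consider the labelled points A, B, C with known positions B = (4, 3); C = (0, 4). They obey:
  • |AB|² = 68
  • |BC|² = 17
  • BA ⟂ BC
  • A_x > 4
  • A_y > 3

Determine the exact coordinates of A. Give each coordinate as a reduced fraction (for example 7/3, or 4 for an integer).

A = (6, 11)

1. A_x = 6  [[BA ⟂ BC ⇒ -4x+1y+13=0] ∩ [|A−(4, 3)|²=68]]
2. A_y = 11  [[BA ⟂ BC ⇒ -4x+1y+13=0] ∩ [|A−(4, 3)|²=68]]
   so A = (6, 11)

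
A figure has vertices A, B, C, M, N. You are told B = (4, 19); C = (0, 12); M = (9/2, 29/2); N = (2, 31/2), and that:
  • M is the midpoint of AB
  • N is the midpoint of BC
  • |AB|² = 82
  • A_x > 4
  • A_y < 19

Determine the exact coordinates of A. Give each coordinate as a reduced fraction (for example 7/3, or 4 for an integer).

A = (5, 10)

1. A_x = 5  [A = 2·M−B = 2·(9/2, 29/2)−(4, 19)]
2. A_y = 10  [A = 2·M−B = 2·(9/2, 29/2)−(4, 19)]
   so A = (5, 10)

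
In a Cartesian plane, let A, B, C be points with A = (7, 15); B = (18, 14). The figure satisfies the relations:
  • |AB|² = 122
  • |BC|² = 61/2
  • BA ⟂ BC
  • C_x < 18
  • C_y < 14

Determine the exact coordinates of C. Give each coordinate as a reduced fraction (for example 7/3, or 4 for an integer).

1. C_x = 35/2  [[BA ⟂ BC ⇒ -11x+1y+184=0] ∩ [|C−(18, 14)|²=61/2]]
2. C_y = 17/2  [[BA ⟂ BC ⇒ -11x+1y+184=0] ∩ [|C−(18, 14)|²=61/2]]
   so C = (35/2, 17/2)

C = (35/2, 17/2)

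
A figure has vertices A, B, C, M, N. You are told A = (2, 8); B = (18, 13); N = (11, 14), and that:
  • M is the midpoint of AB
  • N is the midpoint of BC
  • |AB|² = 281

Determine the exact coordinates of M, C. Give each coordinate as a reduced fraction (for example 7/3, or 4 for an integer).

M = (10, 21/2)
C = (4, 15)

1. M_x = 10  [2·M = A+B = (2, 8)+(18, 13)]
2. M_y = 21/2  [2·M = A+B = (2, 8)+(18, 13)]
   so M = (10, 21/2)
3. C_x = 4  [C = 2·N−B = 2·(11, 14)−(18, 13)]
4. C_y = 15  [C = 2·N−B = 2·(11, 14)−(18, 13)]
   so C = (4, 15)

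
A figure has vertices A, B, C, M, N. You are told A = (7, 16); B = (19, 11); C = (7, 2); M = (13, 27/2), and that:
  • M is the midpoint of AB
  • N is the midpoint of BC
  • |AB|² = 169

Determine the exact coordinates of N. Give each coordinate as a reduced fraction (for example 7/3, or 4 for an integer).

N = (13, 13/2)

1. N_x = 13  [2·N = B+C = (19, 11)+(7, 2)]
2. N_y = 13/2  [2·N = B+C = (19, 11)+(7, 2)]
   so N = (13, 13/2)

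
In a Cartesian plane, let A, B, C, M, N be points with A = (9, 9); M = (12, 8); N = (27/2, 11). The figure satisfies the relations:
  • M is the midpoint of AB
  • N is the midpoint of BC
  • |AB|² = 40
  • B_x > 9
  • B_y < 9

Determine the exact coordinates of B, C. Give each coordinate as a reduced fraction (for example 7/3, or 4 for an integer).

B = (15, 7)
C = (12, 15)

1. B_x = 15  [B = 2·M−A = 2·(12, 8)−(9, 9)]
2. B_y = 7  [B = 2·M−A = 2·(12, 8)−(9, 9)]
   so B = (15, 7)
3. C_x = 12  [C = 2·N−B = 2·(27/2, 11)−(15, 7)]
4. C_y = 15  [C = 2·N−B = 2·(27/2, 11)−(15, 7)]
   so C = (12, 15)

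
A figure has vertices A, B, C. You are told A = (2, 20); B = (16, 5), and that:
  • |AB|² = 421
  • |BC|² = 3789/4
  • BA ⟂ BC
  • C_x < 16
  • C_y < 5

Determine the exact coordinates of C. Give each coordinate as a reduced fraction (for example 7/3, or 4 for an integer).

C = (-13/2, -16)

1. C_x = -13/2  [[BA ⟂ BC ⇒ -14x+15y+149=0] ∩ [|C−(16, 5)|²=3789/4]]
2. C_y = -16  [[BA ⟂ BC ⇒ -14x+15y+149=0] ∩ [|C−(16, 5)|²=3789/4]]
   so C = (-13/2, -16)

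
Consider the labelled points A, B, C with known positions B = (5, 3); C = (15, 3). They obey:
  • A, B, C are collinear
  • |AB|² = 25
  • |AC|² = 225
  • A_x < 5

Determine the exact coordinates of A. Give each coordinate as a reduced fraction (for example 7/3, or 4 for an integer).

A = (0, 3)

1. A_x = 0  [[A, B, C are collinear ⇒ 10y-30=0] ∩ [|A−(5, 3)|²=25]]
2. A_y = 3  [[A, B, C are collinear ⇒ 10y-30=0] ∩ [|A−(5, 3)|²=25]]
   so A = (0, 3)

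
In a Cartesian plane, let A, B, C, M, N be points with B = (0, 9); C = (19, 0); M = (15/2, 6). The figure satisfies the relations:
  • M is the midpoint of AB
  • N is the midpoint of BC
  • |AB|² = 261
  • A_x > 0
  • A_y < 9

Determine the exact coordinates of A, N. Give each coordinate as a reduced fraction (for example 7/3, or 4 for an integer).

1. A_x = 15  [A = 2·M−B = 2·(15/2, 6)−(0, 9)]
2. A_y = 3  [A = 2·M−B = 2·(15/2, 6)−(0, 9)]
   so A = (15, 3)
3. N_x = 19/2  [2·N = B+C = (0, 9)+(19, 0)]
4. N_y = 9/2  [2·N = B+C = (0, 9)+(19, 0)]
   so N = (19/2, 9/2)

A = (15, 3)
N = (19/2, 9/2)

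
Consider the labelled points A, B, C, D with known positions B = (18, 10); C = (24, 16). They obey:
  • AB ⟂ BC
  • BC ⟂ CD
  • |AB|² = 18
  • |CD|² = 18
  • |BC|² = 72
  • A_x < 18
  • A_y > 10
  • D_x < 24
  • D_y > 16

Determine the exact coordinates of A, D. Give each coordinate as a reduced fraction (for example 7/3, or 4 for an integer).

A = (15, 13)
D = (21, 19)

1. A_x = 15  [[AB ⟂ BC ⇒ -6x-6y+168=0] ∩ [|A−(18, 10)|²=18]]
2. A_y = 13  [[AB ⟂ BC ⇒ -6x-6y+168=0] ∩ [|A−(18, 10)|²=18]]
   so A = (15, 13)
3. D_x = 21  [[BC ⟂ CD ⇒ 6x+6y-240=0] ∩ [|D−(24, 16)|²=18]]
4. D_y = 19  [[BC ⟂ CD ⇒ 6x+6y-240=0] ∩ [|D−(24, 16)|²=18]]
   so D = (21, 19)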